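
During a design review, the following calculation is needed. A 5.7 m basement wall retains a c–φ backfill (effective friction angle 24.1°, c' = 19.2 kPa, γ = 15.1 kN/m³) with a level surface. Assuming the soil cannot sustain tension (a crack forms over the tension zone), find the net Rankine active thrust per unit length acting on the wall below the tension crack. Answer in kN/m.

K_a = 0.4201; √K_a = 0.6482.
Tension-crack depth z_c = 2c/(γ√K_a) = 2×19.2/(15.1×0.6482) = 3.923 m.
σ_a at base = K_a γ H − 2c√K_a = 0.4201×15.1×5.7 − 2×19.2×0.6482 = 11.27 kPa.
P_a = ½ × 11.27 × (H − z_c) = 0.5×11.27×1.777 = 10.01 kN/m.

10.0 kN/m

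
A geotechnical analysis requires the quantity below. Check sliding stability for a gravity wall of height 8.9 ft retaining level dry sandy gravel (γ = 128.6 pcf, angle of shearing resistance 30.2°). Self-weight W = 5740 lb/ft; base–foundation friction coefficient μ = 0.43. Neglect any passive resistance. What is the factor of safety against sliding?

1.47

K_a = tan²(45° − 30.2°/2) = 0.3307.
P_a = ½K_aγH² = 0.5×0.3307×128.6×8.9² = 1684 lb/ft, acting at H/3 = 2.967 ft above the base.
FS_sliding = μW / P_a = 0.43×5740 / 1684 = 1.466.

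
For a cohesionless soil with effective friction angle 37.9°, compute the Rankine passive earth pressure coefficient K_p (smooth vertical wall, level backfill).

4.19

K_p = (1 + sin φ)/(1 − sin φ) = tan²(45° + 37.9°/2) = 4.185.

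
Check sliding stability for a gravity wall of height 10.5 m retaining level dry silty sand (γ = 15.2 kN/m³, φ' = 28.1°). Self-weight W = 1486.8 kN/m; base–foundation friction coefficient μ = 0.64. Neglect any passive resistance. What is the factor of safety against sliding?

3.16

K_a = tan²(45° − 28.1°/2) = 0.3596.
P_a = ½K_aγH² = 0.5×0.3596×15.2×10.5² = 301.3 kN/m, acting at H/3 = 3.500 m above the base.
FS_sliding = μW / P_a = 0.64×1486.8 / 301.3 = 3.158.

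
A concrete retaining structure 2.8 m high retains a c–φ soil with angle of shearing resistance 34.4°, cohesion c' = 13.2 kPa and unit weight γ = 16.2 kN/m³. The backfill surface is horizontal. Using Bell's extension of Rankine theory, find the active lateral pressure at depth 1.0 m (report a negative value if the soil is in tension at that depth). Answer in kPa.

-9.42 kPa

K_a = (1 − sin φ)/(1 + sin φ) = 0.2780.
σ_a = K_a γ z − 2c√K_a = 0.2780×16.2×1.0 − 2×13.2×0.5272 = -9.416 kPa.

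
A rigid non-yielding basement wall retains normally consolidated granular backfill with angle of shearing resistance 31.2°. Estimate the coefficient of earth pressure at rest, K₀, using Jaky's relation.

0.482

K₀ = 1 − sin φ' = 1 − sin 31.2° = 0.4820.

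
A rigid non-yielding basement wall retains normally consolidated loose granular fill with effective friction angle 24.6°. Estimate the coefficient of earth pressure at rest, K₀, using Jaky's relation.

K₀ = 1 − sin φ' = 1 − sin 24.6° = 0.5837.

0.584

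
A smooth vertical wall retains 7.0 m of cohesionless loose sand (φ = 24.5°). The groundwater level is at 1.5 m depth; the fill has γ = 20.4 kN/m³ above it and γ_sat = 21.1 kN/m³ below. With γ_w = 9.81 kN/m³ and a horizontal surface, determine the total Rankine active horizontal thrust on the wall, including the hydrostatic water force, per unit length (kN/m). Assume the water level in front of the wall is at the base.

K_a = tan²(45° − φ/2) = 0.4137.
γ' = 21.1 − 9.81 = 11.29 kN/m³. Depth below WT = 5.5 m.
σ'_h at WT = K_a γ d_w = 12.66 kPa; at base = 12.66 + K_a γ' × 5.5 = 38.35 kPa.
P₁ (0–1.5 m) = ½×12.66×1.5 = 9.495. P₂ (1.5–7.0 m) = ½(12.66+38.35)×5.5 = 140.3.
P_w = ½ γ_w h₂² = 0.5×9.81×5.5² = 148.4. Total = 9.495+140.3+148.4 = 298.2 kN/m.

298 kN/m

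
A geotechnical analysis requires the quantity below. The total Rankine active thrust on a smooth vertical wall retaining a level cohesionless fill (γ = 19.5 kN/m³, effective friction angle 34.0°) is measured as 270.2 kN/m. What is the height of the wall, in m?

K_a = 0.2827. P_a = ½ K_a γ H² ⇒ H = √(2P_a/(K_a γ)).
H = √(2×270.2/(0.2827×19.5)) = 9.901 m.

9.90 m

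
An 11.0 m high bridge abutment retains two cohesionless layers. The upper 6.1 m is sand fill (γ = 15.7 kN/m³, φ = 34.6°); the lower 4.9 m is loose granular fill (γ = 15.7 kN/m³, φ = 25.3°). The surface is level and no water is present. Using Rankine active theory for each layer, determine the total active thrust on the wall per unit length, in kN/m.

K_a1 = tan²(45°−34.6°/2) = 0.2756; K_a2 = tan²(45°−25.3°/2) = 0.4012.
Layer 1: σ at base = K_a1 γ₁ h₁ = 26.40 kPa; P₁ = ½×26.40×6.1 = 80.51.
Layer 2: σ_v at top = γ₁h₁ = 95.77; σ_h top = K_a2×95.77 = 38.42; σ_h base = K_a2×(95.77+15.7×4.9) = 69.29.
P₂ = ½(38.42+69.29)×4.9 = 263.9. Total P_a = 80.51+263.9 = 344.4 kN/m.

344 kN/m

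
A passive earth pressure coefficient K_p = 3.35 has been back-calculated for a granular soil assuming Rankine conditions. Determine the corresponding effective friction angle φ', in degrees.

32.7°

K_p = (1+sin φ)/(1−sin φ) ⇒ sin φ = (K_p − 1)/(K_p + 1) = 0.5402.
φ = arcsin(0.5402) = 32.70°.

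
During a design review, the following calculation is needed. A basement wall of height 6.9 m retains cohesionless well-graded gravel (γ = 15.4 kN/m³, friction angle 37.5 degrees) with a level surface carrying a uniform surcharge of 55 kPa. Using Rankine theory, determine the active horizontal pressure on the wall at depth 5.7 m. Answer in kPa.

K_a = (1 − sin φ)/(1 + sin φ) = 0.2432.
σ_v = γz + q = 15.4 × 5.7 + 55 = 142.8 kPa.
σ_h = K_a σ_v = 0.2432 × 142.8 = 34.72 kPa.

34.7 kPa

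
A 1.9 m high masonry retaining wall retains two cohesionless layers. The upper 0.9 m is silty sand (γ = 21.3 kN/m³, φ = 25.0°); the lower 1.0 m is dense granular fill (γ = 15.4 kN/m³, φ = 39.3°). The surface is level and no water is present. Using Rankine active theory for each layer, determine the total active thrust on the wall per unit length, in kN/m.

9.53 kN/m

K_a1 = tan²(45°−25.0°/2) = 0.4059; K_a2 = tan²(45°−39.3°/2) = 0.2245.
Layer 1: σ at base = K_a1 γ₁ h₁ = 7.780 kPa; P₁ = ½×7.780×0.9 = 3.501.
Layer 2: σ_v at top = γ₁h₁ = 19.17; σ_h top = K_a2×19.17 = 4.303; σ_h base = K_a2×(19.17+15.4×1.0) = 7.759.
P₂ = ½(4.303+7.759)×1.0 = 6.031. Total P_a = 3.501+6.031 = 9.532 kN/m.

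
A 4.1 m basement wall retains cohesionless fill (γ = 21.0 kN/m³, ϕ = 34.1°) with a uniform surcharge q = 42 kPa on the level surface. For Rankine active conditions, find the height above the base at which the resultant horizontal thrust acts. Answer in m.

1.70 m

K_a = 0.2815.
Triangular part P₁ = ½K_aγH² = 49.69 at H/3 = 1.367 m; rectangular part P₂ = K_a q H = 48.48 at H/2 = 2.050 m.
ȳ = (P₁·1.367 + P₂·2.050)/(P₁+P₂) = 1.704 m.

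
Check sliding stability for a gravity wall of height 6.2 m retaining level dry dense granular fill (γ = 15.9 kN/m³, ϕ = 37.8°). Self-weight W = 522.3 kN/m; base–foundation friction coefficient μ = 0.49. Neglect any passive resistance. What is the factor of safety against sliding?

3.49

K_a = tan²(45° − 37.8°/2) = 0.2400.
P_a = ½K_aγH² = 0.5×0.2400×15.9×6.2² = 73.34 kN/m, acting at H/3 = 2.067 m above the base.
FS_sliding = μW / P_a = 0.49×522.3 / 73.34 = 3.489.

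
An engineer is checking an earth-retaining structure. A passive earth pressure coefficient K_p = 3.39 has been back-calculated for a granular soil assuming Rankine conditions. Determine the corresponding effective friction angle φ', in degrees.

K_p = (1+sin φ)/(1−sin φ) ⇒ sin φ = (K_p − 1)/(K_p + 1) = 0.5444.
φ = arcsin(0.5444) = 32.98°.

33.0°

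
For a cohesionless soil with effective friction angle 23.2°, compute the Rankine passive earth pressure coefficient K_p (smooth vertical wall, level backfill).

K_p = (1 + sin φ)/(1 − sin φ) = tan²(45° + 23.2°/2) = 2.300.

2.30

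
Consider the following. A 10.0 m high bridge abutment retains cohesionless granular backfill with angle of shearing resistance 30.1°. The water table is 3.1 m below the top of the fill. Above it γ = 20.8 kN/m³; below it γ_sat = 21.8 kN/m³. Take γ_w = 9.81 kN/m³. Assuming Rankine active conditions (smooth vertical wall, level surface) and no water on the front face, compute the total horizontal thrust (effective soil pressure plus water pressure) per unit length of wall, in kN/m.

K_a = tan²(45° − φ/2) = 0.3320.
γ' = 21.8 − 9.81 = 11.99 kN/m³. Depth below WT = 6.9 m.
σ'_h at WT = K_a γ d_w = 21.41 kPa; at base = 21.41 + K_a γ' × 6.9 = 48.87 kPa.
P₁ (0–3.1 m) = ½×21.41×3.1 = 33.18. P₂ (3.1–10.0 m) = ½(21.41+48.87)×6.9 = 242.5.
P_w = ½ γ_w h₂² = 0.5×9.81×6.9² = 233.5. Total = 33.18+242.5+233.5 = 509.2 kN/m.

509 kN/m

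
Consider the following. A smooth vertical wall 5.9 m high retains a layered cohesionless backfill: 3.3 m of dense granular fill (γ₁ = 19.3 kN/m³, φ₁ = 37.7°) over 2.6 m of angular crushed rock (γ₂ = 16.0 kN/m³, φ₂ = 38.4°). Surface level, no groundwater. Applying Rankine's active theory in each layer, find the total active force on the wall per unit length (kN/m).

K_a1 = tan²(45°−37.7°/2) = 0.2411; K_a2 = tan²(45°−38.4°/2) = 0.2337.
Layer 1: σ at base = K_a1 γ₁ h₁ = 15.35 kPa; P₁ = ½×15.35×3.3 = 25.33.
Layer 2: σ_v at top = γ₁h₁ = 63.69; σ_h top = K_a2×63.69 = 14.88; σ_h base = K_a2×(63.69+16.0×2.6) = 24.61.
P₂ = ½(14.88+24.61)×2.6 = 51.34. Total P_a = 25.33+51.34 = 76.67 kN/m.

76.7 kN/m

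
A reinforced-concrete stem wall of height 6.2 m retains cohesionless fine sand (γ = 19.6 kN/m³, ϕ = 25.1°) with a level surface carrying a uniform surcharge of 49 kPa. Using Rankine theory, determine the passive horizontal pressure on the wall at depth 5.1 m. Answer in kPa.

K_p = (1 + sin φ)/(1 − sin φ) = 2.473.
σ_v = γz + q = 19.6 × 5.1 + 49 = 149.0 kPa.
σ_h = K_p σ_v = 2.473 × 149.0 = 368.4 kPa.

368 kPa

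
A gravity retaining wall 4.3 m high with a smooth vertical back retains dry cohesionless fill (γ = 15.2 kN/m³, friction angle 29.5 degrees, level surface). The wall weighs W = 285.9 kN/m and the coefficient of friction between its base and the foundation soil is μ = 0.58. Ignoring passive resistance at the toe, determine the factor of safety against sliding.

3.47

K_a = tan²(45° − 29.5°/2) = 0.3401.
P_a = ½K_aγH² = 0.5×0.3401×15.2×4.3² = 47.79 kN/m, acting at H/3 = 1.433 m above the base.
FS_sliding = μW / P_a = 0.58×285.9 / 47.79 = 3.470.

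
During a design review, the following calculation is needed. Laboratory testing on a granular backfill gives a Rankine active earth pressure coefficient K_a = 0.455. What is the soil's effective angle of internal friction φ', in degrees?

22.0°

K_a = tan²(45° − φ/2) ⇒ 45° − φ/2 = arctan(√0.455) = 34.00°.
φ = 2(45° − 34.00°) = 22.00°.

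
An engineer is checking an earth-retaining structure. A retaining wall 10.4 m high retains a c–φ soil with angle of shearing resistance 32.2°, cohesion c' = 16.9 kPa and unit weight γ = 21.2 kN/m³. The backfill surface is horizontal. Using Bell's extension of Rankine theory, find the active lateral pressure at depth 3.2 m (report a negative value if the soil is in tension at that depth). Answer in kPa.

2.01 kPa

K_a = (1 − sin φ)/(1 + sin φ) = 0.3047.
σ_a = K_a γ z − 2c√K_a = 0.3047×21.2×3.2 − 2×16.9×0.5520 = 2.015 kPa.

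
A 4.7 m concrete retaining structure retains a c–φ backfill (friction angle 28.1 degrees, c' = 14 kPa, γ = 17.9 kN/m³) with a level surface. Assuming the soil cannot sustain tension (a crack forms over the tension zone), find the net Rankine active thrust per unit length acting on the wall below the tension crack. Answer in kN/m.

14.1 kN/m

K_a = 0.3596; √K_a = 0.5997.
Tension-crack depth z_c = 2c/(γ√K_a) = 2×14/(17.9×0.5997) = 2.608 m.
σ_a at base = K_a γ H − 2c√K_a = 0.3596×17.9×4.7 − 2×14×0.5997 = 13.46 kPa.
P_a = ½ × 13.46 × (H − z_c) = 0.5×13.46×2.092 = 14.08 kN/m.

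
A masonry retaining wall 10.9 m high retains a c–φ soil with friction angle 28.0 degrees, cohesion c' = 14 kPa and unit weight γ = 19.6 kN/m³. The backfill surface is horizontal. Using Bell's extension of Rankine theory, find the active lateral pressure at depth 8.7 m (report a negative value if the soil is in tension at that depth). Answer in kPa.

K_a = (1 − sin φ)/(1 + sin φ) = 0.3610.
σ_a = K_a γ z − 2c√K_a = 0.3610×19.6×8.7 − 2×14×0.6009 = 44.74 kPa.

44.7 kPa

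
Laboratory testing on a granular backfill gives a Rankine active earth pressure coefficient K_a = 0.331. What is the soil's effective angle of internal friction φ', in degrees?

K_a = tan²(45° − φ/2) ⇒ 45° − φ/2 = arctan(√0.331) = 29.91°.
φ = 2(45° − 29.91°) = 30.17°.

30.2°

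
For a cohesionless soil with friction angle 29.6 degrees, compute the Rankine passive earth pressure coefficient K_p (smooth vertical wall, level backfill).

2.95

K_p = (1 + sin φ)/(1 − sin φ) = tan²(45° + 29.6°/2) = 2.952.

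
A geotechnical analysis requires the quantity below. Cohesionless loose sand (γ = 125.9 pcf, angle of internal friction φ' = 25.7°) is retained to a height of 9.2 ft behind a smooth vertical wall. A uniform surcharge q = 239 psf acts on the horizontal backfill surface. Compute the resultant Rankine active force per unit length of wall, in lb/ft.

K_a = tan²(45° − φ/2) = 0.3950.
Soil triangle: ½ K_a γ H² = 0.5×0.3950×125.9×9.2² = 2105 lb/ft.
Surcharge rectangle: K_a q H = 0.3950×239×9.2 = 868.6 lb/ft.
Total = 2105 + 868.6 = 2973 lb/ft.

2970 lb/ft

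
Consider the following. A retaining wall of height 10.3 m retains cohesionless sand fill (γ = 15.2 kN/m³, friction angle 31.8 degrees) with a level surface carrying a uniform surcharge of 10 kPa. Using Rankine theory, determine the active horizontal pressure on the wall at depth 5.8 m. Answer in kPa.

30.4 kPa

K_a = (1 − sin φ)/(1 + sin φ) = 0.3098.
σ_v = γz + q = 15.2 × 5.8 + 10 = 98.16 kPa.
σ_h = K_a σ_v = 0.3098 × 98.16 = 30.41 kPa.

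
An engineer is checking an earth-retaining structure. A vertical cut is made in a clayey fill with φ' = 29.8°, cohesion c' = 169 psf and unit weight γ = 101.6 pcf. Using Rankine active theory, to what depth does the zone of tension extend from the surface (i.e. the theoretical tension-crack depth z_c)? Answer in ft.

K_a = tan²(45° − 29.8°/2) = 0.3360; √K_a = 0.5797.
The active pressure is zero where K_a γ z = 2c√K_a, so z_c = 2c/(γ√K_a) = 2×169/(101.6×0.5797) = 5.739 ft.

5.74 ft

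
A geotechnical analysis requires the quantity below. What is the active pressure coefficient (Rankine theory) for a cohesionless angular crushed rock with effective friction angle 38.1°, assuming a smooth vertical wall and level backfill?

K_a = (1 − sin φ)/(1 + sin φ) = (1 − sin 38.1°)/(1 + sin 38.1°) = 0.2368.

0.237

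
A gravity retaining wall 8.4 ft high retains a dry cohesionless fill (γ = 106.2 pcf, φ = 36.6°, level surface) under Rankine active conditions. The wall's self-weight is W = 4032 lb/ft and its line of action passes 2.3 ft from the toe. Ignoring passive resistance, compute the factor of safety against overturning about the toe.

K_a = tan²(45° − 36.6°/2) = 0.2530.
P_a = ½K_aγH² = 0.5×0.2530×106.2×8.4² = 947.8 lb/ft, acting at H/3 = 2.800 ft above the base.
Overturning moment M_o = P_a × H/3 = 947.8 × 2.800 = 2654.
Resisting moment M_r = W × 2.3 = 4032 × 2.3 = 9274.
FS_overturning = M_r/M_o = 9274/2654 = 3.495.

3.49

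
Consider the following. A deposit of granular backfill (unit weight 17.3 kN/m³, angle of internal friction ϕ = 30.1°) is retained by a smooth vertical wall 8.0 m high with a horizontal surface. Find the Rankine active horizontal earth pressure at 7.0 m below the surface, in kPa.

K_a = (1 − sin φ)/(1 + sin φ) = 0.3320.
σ_h = K_a γ z = 0.3320 × 17.3 × 7.0 = 40.20 kPa.

40.2 kPa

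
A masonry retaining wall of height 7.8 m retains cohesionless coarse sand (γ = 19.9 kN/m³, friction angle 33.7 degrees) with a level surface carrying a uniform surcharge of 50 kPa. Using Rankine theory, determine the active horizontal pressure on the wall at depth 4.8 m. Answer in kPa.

41.7 kPa

K_a = (1 − sin φ)/(1 + sin φ) = 0.2863.
σ_v = γz + q = 19.9 × 4.8 + 50 = 145.5 kPa.
σ_h = K_a σ_v = 0.2863 × 145.5 = 41.66 kPa.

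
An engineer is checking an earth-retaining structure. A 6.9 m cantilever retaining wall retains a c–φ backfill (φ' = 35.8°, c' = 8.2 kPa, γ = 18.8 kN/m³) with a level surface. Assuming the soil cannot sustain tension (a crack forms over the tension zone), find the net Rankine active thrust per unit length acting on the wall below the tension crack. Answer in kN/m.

66.4 kN/m

K_a = 0.2619; √K_a = 0.5117.
Tension-crack depth z_c = 2c/(γ√K_a) = 2×8.2/(18.8×0.5117) = 1.705 m.
σ_a at base = K_a γ H − 2c√K_a = 0.2619×18.8×6.9 − 2×8.2×0.5117 = 25.58 kPa.
P_a = ½ × 25.58 × (H − z_c) = 0.5×25.58×5.195 = 66.44 kN/m.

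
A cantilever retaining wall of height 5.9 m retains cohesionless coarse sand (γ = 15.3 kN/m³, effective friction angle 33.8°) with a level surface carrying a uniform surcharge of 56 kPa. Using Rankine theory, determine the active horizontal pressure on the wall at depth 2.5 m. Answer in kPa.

26.9 kPa

K_a = (1 − sin φ)/(1 + sin φ) = 0.2851.
σ_v = γz + q = 15.3 × 2.5 + 56 = 94.25 kPa.
σ_h = K_a σ_v = 0.2851 × 94.25 = 26.87 kPa.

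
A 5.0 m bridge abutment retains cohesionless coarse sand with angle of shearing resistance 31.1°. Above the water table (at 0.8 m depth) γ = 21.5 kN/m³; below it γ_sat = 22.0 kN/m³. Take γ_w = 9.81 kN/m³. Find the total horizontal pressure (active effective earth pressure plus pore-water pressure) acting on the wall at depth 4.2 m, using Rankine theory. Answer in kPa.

K_a = (1 − sin φ)/(1 + sin φ) = 0.3188.
γ' = 22.0 − 9.81 = 12.19 kN/m³.
Effective vertical stress at 4.2 m: σ'_v = 21.5×0.8 + 12.19×3.40 = 58.65 kPa.
σ'_h = K_a σ'_v = 0.3188 × 58.65 = 18.70 kPa; u = γ_w × 3.40 = 33.35 kPa.
Total σ_h = 18.70 + 33.35 = 52.05 kPa.

52.1 kPa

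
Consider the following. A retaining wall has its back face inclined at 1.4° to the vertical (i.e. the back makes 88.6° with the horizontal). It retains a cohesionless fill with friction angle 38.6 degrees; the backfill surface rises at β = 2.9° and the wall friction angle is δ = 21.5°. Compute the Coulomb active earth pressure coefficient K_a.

0.227

K_a = sin²(α+φ) / [sin²α · sin(α−δ) · (1 + √{sin(φ+δ)sin(φ−β) / (sin(α−δ)sin(α+β))})²].
With α = 88.6°, φ = 38.6°, δ = 21.5°, β = 2.9°: K_a = 0.2273.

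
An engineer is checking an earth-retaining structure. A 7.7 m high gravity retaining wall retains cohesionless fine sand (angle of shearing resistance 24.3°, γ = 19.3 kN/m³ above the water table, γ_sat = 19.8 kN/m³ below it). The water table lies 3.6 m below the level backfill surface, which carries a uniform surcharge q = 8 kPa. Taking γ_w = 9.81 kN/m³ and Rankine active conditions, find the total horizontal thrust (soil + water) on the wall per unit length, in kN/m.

314 kN/m

K_a = tan²(45° − φ/2) = 0.4169.
γ' = 19.8 − 9.81 = 9.990 kN/m³. h₂ = H − d_w = 4.1 m.
σ'_h: at surface K_a·q = 3.335; at WT K_a(q+γd_w) = 32.30; at base K_a(q+γd_w+γ'h₂) = 49.38 kPa.
P₁ = ½(3.335+32.30)×3.6 = 64.15; P₂ = ½(32.30+49.38)×4.1 = 167.4; P_w = ½γ_w h₂² = 82.45.
Total = 64.15+167.4+82.45 = 314.1 kN/m.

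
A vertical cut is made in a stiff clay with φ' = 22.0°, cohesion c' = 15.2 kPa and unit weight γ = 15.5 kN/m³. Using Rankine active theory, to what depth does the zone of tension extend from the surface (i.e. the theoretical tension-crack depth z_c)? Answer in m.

2.91 m

K_a = tan²(45° − 22.0°/2) = 0.4550; √K_a = 0.6745.
The active pressure is zero where K_a γ z = 2c√K_a, so z_c = 2c/(γ√K_a) = 2×15.2/(15.5×0.6745) = 2.908 m.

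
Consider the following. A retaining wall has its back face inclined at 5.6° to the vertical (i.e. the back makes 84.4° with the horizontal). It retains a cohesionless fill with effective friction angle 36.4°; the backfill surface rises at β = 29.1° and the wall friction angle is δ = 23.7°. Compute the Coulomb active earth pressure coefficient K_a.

K_a = sin²(α+φ) / [sin²α · sin(α−δ) · (1 + √{sin(φ+δ)sin(φ−β) / (sin(α−δ)sin(α+β))})²].
With α = 84.4°, φ = 36.4°, δ = 23.7°, β = 29.1°: K_a = 0.4544.

0.454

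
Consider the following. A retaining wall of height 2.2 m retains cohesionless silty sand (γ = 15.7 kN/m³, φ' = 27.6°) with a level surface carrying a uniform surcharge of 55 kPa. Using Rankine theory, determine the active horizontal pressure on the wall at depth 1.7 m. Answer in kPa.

30.0 kPa

K_a = (1 − sin φ)/(1 + sin φ) = 0.3668.
σ_v = γz + q = 15.7 × 1.7 + 55 = 81.69 kPa.
σ_h = K_a σ_v = 0.3668 × 81.69 = 29.96 kPa.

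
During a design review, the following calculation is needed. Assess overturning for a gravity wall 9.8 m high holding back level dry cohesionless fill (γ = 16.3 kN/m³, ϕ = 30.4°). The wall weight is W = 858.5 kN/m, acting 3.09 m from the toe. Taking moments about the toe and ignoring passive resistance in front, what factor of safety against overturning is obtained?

K_a = tan²(45° − 30.4°/2) = 0.3280.
P_a = ½K_aγH² = 0.5×0.3280×16.3×9.8² = 256.7 kN/m, acting at H/3 = 3.267 m above the base.
Overturning moment M_o = P_a × H/3 = 256.7 × 3.267 = 838.6.
Resisting moment M_r = W × 3.09 = 858.5 × 3.09 = 2653.
FS_overturning = M_r/M_o = 2653/838.6 = 3.163.

3.16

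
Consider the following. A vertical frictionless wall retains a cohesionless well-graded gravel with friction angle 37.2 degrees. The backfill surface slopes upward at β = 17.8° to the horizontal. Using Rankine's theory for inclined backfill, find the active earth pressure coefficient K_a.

0.278

K_a = cos β · (cos β − √(cos²β − cos²φ)) / (cos β + √(cos²β − cos²φ)).
cos β = 0.9521, cos φ = 0.7965, √(cos²β − cos²φ) = 0.5216.
K_a = 0.9521 × (0.9521 − 0.5216)/(0.9521 + 0.5216) = 0.2781.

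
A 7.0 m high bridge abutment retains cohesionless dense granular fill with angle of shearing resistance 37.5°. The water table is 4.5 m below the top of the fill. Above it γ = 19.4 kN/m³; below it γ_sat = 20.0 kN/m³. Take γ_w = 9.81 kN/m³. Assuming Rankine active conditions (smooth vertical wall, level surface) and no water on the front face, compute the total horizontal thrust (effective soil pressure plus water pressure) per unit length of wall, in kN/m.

139 kN/m

K_a = tan²(45° − φ/2) = 0.2432.
γ' = 20.0 − 9.81 = 10.19 kN/m³. Depth below WT = 2.5 m.
σ'_h at WT = K_a γ d_w = 21.23 kPa; at base = 21.23 + K_a γ' × 2.5 = 27.43 kPa.
P₁ (0–4.5 m) = ½×21.23×4.5 = 47.77. P₂ (4.5–7.0 m) = ½(21.23+27.43)×2.5 = 60.82.
P_w = ½ γ_w h₂² = 0.5×9.81×2.5² = 30.66. Total = 47.77+60.82+30.66 = 139.2 kN/m.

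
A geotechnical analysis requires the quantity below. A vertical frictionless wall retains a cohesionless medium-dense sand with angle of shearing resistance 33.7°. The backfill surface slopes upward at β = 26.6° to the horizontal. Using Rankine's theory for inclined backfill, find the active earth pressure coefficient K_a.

0.415

K_a = cos β · (cos β − √(cos²β − cos²φ)) / (cos β + √(cos²β − cos²φ)).
cos β = 0.8942, cos φ = 0.8320, √(cos²β − cos²φ) = 0.3277.
K_a = 0.8942 × (0.8942 − 0.3277)/(0.8942 + 0.3277) = 0.4146.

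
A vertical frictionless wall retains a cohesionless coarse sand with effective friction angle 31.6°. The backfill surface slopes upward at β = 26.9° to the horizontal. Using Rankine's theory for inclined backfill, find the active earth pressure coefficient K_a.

0.484

K_a = cos β · (cos β − √(cos²β − cos²φ)) / (cos β + √(cos²β − cos²φ)).
cos β = 0.8918, cos φ = 0.8517, √(cos²β − cos²φ) = 0.2643.
K_a = 0.8918 × (0.8918 − 0.2643)/(0.8918 + 0.2643) = 0.4840.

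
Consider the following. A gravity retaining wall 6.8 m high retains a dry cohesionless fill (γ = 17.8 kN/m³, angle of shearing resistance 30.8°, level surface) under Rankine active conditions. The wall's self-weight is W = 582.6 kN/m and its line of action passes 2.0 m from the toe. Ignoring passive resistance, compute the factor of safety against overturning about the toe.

3.87

K_a = tan²(45° − 30.8°/2) = 0.3227.
P_a = ½K_aγH² = 0.5×0.3227×17.8×6.8² = 132.8 kN/m, acting at H/3 = 2.267 m above the base.
Overturning moment M_o = P_a × H/3 = 132.8 × 2.267 = 301.0.
Resisting moment M_r = W × 2.0 = 582.6 × 2.0 = 1165.
FS_overturning = M_r/M_o = 1165/301.0 = 3.871.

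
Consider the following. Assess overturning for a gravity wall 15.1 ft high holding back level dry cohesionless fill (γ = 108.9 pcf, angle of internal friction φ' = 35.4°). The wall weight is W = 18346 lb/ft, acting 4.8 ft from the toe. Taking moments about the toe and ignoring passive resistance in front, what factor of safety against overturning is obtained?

5.29

K_a = tan²(45° − 35.4°/2) = 0.2664.
P_a = ½K_aγH² = 0.5×0.2664×108.9×15.1² = 3307 lb/ft, acting at H/3 = 5.033 ft above the base.
Overturning moment M_o = P_a × H/3 = 3307 × 5.033 = 16650.
Resisting moment M_r = W × 4.8 = 18346 × 4.8 = 88060.
FS_overturning = M_r/M_o = 88060/16650 = 5.290.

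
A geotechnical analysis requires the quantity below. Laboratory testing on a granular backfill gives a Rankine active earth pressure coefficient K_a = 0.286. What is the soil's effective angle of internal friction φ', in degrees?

33.7°

K_a = tan²(45° − φ/2) ⇒ 45° − φ/2 = arctan(√0.286) = 28.14°.
φ = 2(45° − 28.14°) = 33.73°.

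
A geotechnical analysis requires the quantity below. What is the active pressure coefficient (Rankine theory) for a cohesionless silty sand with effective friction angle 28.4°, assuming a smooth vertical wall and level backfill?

K_a = tan²(45° − φ/2) = tan²(30.80°) = 0.3554.

0.355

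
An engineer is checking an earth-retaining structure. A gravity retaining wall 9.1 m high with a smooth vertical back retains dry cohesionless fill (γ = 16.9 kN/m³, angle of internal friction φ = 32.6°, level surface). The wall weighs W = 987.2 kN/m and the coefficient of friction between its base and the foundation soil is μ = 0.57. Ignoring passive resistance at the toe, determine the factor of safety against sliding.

2.68

K_a = tan²(45° − 32.6°/2) = 0.2997.
P_a = ½K_aγH² = 0.5×0.2997×16.9×9.1² = 209.7 kN/m, acting at H/3 = 3.033 m above the base.
FS_sliding = μW / P_a = 0.57×987.2 / 209.7 = 2.683.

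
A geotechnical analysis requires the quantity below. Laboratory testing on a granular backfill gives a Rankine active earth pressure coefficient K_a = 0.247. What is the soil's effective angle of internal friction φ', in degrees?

37.1°

K_a = tan²(45° − φ/2) ⇒ 45° − φ/2 = arctan(√0.247) = 26.43°.
φ = 2(45° − 26.43°) = 37.15°.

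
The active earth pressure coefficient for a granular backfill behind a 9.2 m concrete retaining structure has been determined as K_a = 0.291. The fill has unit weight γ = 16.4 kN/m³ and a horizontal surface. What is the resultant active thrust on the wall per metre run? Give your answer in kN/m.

202 kN/m

P = ½ K_a γ H² = 0.5 × 0.291 × 16.4 × 9.2² = 202.0 kN/m.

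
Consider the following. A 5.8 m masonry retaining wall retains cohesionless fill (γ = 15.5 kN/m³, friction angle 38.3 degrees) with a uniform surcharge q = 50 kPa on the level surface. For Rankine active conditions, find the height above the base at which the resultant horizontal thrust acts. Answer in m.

2.44 m

K_a = 0.2347.
Triangular part P₁ = ½K_aγH² = 61.20 at H/3 = 1.933 m; rectangular part P₂ = K_a q H = 68.07 at H/2 = 2.900 m.
ȳ = (P₁·1.933 + P₂·2.900)/(P₁+P₂) = 2.442 m.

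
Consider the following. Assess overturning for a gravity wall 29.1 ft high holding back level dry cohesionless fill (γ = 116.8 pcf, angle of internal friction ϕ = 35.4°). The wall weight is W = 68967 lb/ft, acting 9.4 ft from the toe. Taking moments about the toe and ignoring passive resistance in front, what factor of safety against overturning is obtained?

K_a = tan²(45° − 35.4°/2) = 0.2664.
P_a = ½K_aγH² = 0.5×0.2664×116.8×29.1² = 13170 lb/ft, acting at H/3 = 9.700 ft above the base.
Overturning moment M_o = P_a × H/3 = 13170 × 9.700 = 127800.
Resisting moment M_r = W × 9.4 = 68967 × 9.4 = 648300.
FS_overturning = M_r/M_o = 648300/127800 = 5.073.

5.07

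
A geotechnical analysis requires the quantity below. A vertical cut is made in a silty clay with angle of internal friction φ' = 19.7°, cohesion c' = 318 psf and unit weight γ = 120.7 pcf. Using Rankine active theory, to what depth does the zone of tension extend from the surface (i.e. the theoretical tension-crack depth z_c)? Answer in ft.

7.48 ft

K_a = tan²(45° − 19.7°/2) = 0.4958; √K_a = 0.7041.
The active pressure is zero where K_a γ z = 2c√K_a, so z_c = 2c/(γ√K_a) = 2×318/(120.7×0.7041) = 7.484 ft.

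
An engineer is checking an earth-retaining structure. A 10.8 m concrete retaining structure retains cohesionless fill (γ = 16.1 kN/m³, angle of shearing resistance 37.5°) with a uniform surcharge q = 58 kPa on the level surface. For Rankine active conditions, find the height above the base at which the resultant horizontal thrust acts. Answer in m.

K_a = 0.2432.
Triangular part P₁ = ½K_aγH² = 228.3 at H/3 = 3.600 m; rectangular part P₂ = K_a q H = 152.3 at H/2 = 5.400 m.
ȳ = (P₁·3.600 + P₂·5.400)/(P₁+P₂) = 4.320 m.

4.32 m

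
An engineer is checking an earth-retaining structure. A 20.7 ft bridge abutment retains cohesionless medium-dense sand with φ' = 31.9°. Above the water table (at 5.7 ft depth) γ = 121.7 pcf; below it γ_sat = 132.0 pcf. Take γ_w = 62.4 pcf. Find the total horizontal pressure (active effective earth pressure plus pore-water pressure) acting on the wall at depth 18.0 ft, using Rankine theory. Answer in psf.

1250 psf

K_a = (1 − sin φ)/(1 + sin φ) = 0.3085.
γ' = 132.0 − 62.4 = 69.60 pcf.
Effective vertical stress at 18.0 ft: σ'_v = 121.7×5.7 + 69.60×12.3 = 1550 psf.
σ'_h = K_a σ'_v = 0.3085 × 1550 = 478.1 psf; u = γ_w × 12.3 = 767.5 psf.
Total σ_h = 478.1 + 767.5 = 1246 psf.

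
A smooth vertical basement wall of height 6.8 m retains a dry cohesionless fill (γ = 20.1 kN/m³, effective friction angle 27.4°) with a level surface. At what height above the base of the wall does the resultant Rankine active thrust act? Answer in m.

2.27 m

K_a = 0.3697.
The pressure distribution is triangular, so the resultant acts at H/3 above the base = 6.8/3 = 2.267 m.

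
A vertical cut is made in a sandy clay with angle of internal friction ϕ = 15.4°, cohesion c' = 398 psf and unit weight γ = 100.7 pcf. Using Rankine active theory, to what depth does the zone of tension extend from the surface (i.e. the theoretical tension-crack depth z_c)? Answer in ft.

10.4 ft

K_a = tan²(45° − 15.4°/2) = 0.5803; √K_a = 0.7618.
The active pressure is zero where K_a γ z = 2c√K_a, so z_c = 2c/(γ√K_a) = 2×398/(100.7×0.7618) = 10.38 ft.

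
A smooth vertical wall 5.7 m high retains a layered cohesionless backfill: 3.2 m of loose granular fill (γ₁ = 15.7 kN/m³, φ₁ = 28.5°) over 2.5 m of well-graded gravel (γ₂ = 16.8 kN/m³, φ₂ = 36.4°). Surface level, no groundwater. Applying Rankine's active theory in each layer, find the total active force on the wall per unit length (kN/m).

K_a1 = tan²(45°−28.5°/2) = 0.3540; K_a2 = tan²(45°−36.4°/2) = 0.2552.
Layer 1: σ at base = K_a1 γ₁ h₁ = 17.78 kPa; P₁ = ½×17.78×3.2 = 28.45.
Layer 2: σ_v at top = γ₁h₁ = 50.24; σ_h top = K_a2×50.24 = 12.82; σ_h base = K_a2×(50.24+16.8×2.5) = 23.54.
P₂ = ½(12.82+23.54)×2.5 = 45.44. Total P_a = 28.45+45.44 = 73.90 kN/m.

73.9 kN/m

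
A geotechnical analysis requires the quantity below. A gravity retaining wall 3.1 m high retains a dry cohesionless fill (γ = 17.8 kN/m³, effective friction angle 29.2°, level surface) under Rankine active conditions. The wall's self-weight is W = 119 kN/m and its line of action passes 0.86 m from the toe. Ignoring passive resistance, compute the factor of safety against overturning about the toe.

3.36

K_a = tan²(45° − 29.2°/2) = 0.3442.
P_a = ½K_aγH² = 0.5×0.3442×17.8×3.1² = 29.44 kN/m, acting at H/3 = 1.033 m above the base.
Overturning moment M_o = P_a × H/3 = 29.44 × 1.033 = 30.42.
Resisting moment M_r = W × 0.86 = 119 × 0.86 = 102.3.
FS_overturning = M_r/M_o = 102.3/30.42 = 3.364.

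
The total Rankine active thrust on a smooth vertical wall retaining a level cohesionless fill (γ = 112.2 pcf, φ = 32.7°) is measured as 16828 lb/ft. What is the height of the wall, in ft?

31.7 ft

K_a = 0.2985. P_a = ½ K_a γ H² ⇒ H = √(2P_a/(K_a γ)).
H = √(2×16828/(0.2985×112.2)) = 31.70 ft.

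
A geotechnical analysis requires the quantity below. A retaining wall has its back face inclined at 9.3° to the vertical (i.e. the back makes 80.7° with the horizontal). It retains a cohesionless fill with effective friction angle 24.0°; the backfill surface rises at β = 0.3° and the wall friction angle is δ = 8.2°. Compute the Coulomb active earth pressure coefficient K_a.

K_a = sin²(α+φ) / [sin²α · sin(α−δ) · (1 + √{sin(φ+δ)sin(φ−β) / (sin(α−δ)sin(α+β))})²].
With α = 80.7°, φ = 24.0°, δ = 8.2°, β = 0.3°: K_a = 0.4618.

0.462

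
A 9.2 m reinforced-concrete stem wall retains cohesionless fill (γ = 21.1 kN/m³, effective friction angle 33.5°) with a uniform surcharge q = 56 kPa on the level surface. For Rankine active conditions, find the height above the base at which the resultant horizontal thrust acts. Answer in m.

K_a = 0.2887.
Triangular part P₁ = ½K_aγH² = 257.8 at H/3 = 3.067 m; rectangular part P₂ = K_a q H = 148.7 at H/2 = 4.600 m.
ȳ = (P₁·3.067 + P₂·4.600)/(P₁+P₂) = 3.628 m.

3.63 m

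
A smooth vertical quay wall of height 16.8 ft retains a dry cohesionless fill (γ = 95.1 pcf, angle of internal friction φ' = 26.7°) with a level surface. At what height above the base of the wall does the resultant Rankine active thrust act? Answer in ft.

5.60 ft

K_a = 0.3800.
The pressure distribution is triangular, so the resultant acts at H/3 above the base = 16.8/3 = 5.600 ft.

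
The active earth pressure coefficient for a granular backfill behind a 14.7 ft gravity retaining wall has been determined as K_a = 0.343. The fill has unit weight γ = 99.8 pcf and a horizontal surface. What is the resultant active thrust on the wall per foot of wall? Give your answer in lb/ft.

P = ½ K_a γ H² = 0.5 × 0.343 × 99.8 × 14.7² = 3699 lb/ft.

3700 lb/ft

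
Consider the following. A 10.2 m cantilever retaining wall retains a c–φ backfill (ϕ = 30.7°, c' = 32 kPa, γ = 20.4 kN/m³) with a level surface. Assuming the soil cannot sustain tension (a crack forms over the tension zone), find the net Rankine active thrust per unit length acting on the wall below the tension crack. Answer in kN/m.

72.7 kN/m

K_a = 0.3240; √K_a = 0.5692.
Tension-crack depth z_c = 2c/(γ√K_a) = 2×32/(20.4×0.5692) = 5.511 m.
σ_a at base = K_a γ H − 2c√K_a = 0.3240×20.4×10.2 − 2×32×0.5692 = 30.99 kPa.
P_a = ½ × 30.99 × (H − z_c) = 0.5×30.99×4.689 = 72.66 kN/m.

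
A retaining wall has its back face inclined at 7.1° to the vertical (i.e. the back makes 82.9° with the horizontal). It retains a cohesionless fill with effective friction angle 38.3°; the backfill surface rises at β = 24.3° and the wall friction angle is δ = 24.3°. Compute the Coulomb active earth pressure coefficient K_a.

K_a = sin²(α+φ) / [sin²α · sin(α−δ) · (1 + √{sin(φ+δ)sin(φ−β) / (sin(α−δ)sin(α+β))})²].
With α = 82.9°, φ = 38.3°, δ = 24.3°, β = 24.3°: K_a = 0.3801.

0.380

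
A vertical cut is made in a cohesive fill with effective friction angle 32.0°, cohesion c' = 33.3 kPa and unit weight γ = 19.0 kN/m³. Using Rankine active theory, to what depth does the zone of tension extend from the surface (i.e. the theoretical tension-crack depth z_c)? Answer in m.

6.32 m

K_a = tan²(45° − 32.0°/2) = 0.3073; √K_a = 0.5543.
The active pressure is zero where K_a γ z = 2c√K_a, so z_c = 2c/(γ√K_a) = 2×33.3/(19.0×0.5543) = 6.324 m.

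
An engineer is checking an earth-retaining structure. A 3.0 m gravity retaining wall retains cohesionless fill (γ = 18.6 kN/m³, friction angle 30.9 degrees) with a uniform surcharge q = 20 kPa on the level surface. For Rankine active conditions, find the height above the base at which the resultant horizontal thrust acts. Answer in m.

1.21 m

K_a = 0.3214.
Triangular part P₁ = ½K_aγH² = 26.90 at H/3 = 1.000 m; rectangular part P₂ = K_a q H = 19.28 at H/2 = 1.500 m.
ȳ = (P₁·1.000 + P₂·1.500)/(P₁+P₂) = 1.209 m.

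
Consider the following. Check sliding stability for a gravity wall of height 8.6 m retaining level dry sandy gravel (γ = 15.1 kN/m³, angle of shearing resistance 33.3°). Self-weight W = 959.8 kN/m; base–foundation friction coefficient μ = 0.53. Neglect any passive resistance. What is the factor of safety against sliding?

3.13

K_a = tan²(45° − 33.3°/2) = 0.2911.
P_a = ½K_aγH² = 0.5×0.2911×15.1×8.6² = 162.6 kN/m, acting at H/3 = 2.867 m above the base.
FS_sliding = μW / P_a = 0.53×959.8 / 162.6 = 3.129.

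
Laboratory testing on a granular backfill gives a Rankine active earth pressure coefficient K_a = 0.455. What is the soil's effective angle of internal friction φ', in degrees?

K_a = tan²(45° − φ/2) ⇒ 45° − φ/2 = arctan(√0.455) = 34.00°.
φ = 2(45° − 34.00°) = 22.00°.

22.0°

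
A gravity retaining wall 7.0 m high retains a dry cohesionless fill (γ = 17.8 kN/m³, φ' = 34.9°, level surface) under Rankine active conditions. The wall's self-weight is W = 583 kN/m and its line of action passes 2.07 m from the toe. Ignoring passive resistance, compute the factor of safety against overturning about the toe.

4.36

K_a = tan²(45° − 34.9°/2) = 0.2721.
P_a = ½K_aγH² = 0.5×0.2721×17.8×7.0² = 118.7 kN/m, acting at H/3 = 2.333 m above the base.
Overturning moment M_o = P_a × H/3 = 118.7 × 2.333 = 276.9.
Resisting moment M_r = W × 2.07 = 583 × 2.07 = 1207.
FS_overturning = M_r/M_o = 1207/276.9 = 4.358.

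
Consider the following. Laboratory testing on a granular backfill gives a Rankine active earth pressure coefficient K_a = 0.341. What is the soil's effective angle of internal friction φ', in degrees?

29.4°

K_a = tan²(45° − φ/2) ⇒ 45° − φ/2 = arctan(√0.341) = 30.28°.
φ = 2(45° − 30.28°) = 29.43°.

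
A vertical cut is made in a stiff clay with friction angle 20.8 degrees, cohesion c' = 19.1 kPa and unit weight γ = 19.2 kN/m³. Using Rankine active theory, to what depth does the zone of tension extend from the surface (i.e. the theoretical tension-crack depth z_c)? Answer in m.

K_a = tan²(45° − 20.8°/2) = 0.4759; √K_a = 0.6899.
The active pressure is zero where K_a γ z = 2c√K_a, so z_c = 2c/(γ√K_a) = 2×19.1/(19.2×0.6899) = 2.884 m.

2.88 m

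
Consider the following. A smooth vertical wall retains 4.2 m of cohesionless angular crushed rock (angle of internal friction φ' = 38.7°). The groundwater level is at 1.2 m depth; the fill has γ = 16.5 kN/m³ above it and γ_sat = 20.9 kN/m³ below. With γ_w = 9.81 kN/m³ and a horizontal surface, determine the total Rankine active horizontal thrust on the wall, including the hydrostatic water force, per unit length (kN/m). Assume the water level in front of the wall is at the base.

72.1 kN/m

K_a = tan²(45° − φ/2) = 0.2306.
γ' = 20.9 − 9.81 = 11.09 kN/m³. Depth below WT = 3.0 m.
σ'_h at WT = K_a γ d_w = 4.566 kPa; at base = 4.566 + K_a γ' × 3.0 = 12.24 kPa.
P₁ (0–1.2 m) = ½×4.566×1.2 = 2.739. P₂ (1.2–4.2 m) = ½(4.566+12.24)×3.0 = 25.20.
P_w = ½ γ_w h₂² = 0.5×9.81×3.0² = 44.14. Total = 2.739+25.20+44.14 = 72.09 kN/m.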